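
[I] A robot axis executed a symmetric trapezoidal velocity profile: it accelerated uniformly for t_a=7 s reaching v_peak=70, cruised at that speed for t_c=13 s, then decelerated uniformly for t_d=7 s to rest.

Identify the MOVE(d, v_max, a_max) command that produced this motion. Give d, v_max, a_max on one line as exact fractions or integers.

d=1400 v_max=70 a_max=10

a_max = 70/7 = 10
d_a = ½·70·7 = 245; d_c = 70·13 = 910
d = 2·245 + 910 = 1400
t_c = 13 > 0 → v_max = v_peak = 70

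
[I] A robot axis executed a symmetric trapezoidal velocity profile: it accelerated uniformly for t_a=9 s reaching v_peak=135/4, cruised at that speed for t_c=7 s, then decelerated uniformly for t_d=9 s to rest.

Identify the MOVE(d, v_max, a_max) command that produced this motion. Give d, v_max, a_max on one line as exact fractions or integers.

a_max = (135/4)/9 = 15/4
d_a = ½·135/4·9 = 1215/8; d_c = 135/4·7 = 945/4
d = 2·1215/8 + 945/4 = 540
t_c = 7 > 0 → v_max = v_peak = 135/4

d=540 v_max=135/4 a_max=15/4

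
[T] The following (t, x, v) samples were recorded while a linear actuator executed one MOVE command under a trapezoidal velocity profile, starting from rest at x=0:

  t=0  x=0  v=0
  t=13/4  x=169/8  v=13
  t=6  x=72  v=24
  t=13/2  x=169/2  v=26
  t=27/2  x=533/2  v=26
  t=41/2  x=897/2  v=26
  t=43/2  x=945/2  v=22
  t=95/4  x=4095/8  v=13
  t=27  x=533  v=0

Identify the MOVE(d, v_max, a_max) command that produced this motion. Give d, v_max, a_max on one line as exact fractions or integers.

d=533 v_max=26 a_max=4

final state: t=27, x=533, v=0 → d = 533
a_max = (13−0)/(13/4−0) = 4
max v = 26 over t∈[13/2,41/2] → v_max = 26
check: 26·(13/2+14) = 533 ✓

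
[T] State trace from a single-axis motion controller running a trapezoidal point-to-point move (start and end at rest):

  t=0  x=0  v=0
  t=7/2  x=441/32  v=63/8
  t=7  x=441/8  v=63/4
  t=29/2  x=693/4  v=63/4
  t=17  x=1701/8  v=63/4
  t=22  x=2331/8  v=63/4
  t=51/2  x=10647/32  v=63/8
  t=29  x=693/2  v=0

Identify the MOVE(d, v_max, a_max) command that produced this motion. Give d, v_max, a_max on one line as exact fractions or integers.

final state: t=29, x=693/2, v=0 → d = 693/2
a_max = (63/8−0)/(7/2−0) = 9/4
max v = 63/4 over t∈[7,22] → v_max = 63/4
check: 63/4·(7+15) = 693/2 ✓

d=693/2 v_max=63/4 a_max=9/4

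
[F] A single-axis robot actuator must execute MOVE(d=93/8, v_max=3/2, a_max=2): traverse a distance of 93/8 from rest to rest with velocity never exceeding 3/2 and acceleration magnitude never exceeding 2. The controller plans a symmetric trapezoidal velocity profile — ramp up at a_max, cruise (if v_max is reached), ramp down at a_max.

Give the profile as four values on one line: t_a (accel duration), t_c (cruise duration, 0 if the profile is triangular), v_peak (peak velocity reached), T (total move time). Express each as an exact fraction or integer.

t_a=3/4 t_c=7 v_peak=3/2 T=17/2

vₘ²/aₘ = (3/2)²/2 = 9/8
93/8 ≥ 9/8 so v_max reached
t_a = (3/2)/2 = 3/4; v_peak = 3/2
d_cruise = 93/8 − 9/8 = 21/2; t_c = (21/2)/(3/2) = 7
T = 2·3/4 + 7 = 17/2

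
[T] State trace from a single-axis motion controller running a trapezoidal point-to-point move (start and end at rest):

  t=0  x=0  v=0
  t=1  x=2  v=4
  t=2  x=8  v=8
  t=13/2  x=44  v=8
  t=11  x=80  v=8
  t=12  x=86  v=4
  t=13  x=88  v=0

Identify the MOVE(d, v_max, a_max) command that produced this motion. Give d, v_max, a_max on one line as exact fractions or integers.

d=88 v_max=8 a_max=4

final state: t=13, x=88, v=0 → d = 88
a_max = (4−0)/(1−0) = 4
max v = 8 over t∈[2,11] → v_max = 8
check: 8·(2+9) = 88 ✓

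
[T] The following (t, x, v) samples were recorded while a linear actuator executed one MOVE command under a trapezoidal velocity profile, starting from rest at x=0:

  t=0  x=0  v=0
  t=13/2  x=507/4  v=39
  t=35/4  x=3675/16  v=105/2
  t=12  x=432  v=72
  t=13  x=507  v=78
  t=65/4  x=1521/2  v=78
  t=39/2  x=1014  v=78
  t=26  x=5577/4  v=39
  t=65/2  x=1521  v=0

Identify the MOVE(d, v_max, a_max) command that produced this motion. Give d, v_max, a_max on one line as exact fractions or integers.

d=1521 v_max=78 a_max=6

final state: t=65/2, x=1521, v=0 → d = 1521
a_max = (39−0)/(13/2−0) = 6
max v = 78 over t∈[13,39/2] → v_max = 78
check: 78·(13+13/2) = 1521 ✓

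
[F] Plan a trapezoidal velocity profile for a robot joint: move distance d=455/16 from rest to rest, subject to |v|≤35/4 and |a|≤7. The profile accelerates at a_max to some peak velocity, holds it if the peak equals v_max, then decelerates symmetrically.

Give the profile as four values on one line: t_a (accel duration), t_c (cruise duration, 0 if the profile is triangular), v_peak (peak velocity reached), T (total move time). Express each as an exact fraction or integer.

t_a=5/4 t_c=2 v_peak=35/4 T=9/2

vₘ²/aₘ = (35/4)²/7 = 175/16
455/16 ≥ 175/16 so v_max reached
t_a = (35/4)/7 = 5/4; v_peak = 35/4
d_cruise = 455/16 − 175/16 = 35/2; t_c = (35/2)/(35/4) = 2
T = 2·5/4 + 2 = 9/2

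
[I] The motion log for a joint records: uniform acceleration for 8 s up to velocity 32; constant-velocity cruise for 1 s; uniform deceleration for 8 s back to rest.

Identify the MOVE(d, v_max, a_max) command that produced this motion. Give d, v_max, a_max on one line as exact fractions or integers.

a_max = 32/8 = 4
d_a = ½·32·8 = 128; d_c = 32·1 = 32
d = 2·128 + 32 = 288
t_c = 1 > 0 so v_max = 32

d=288 v_max=32 a_max=4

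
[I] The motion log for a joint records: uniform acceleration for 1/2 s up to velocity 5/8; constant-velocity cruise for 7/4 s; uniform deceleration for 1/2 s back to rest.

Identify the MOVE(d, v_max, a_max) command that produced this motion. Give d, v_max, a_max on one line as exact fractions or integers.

d=45/32 v_max=5/8 a_max=5/4

a_max = (5/8)/(1/2) = 5/4
d_a = ½·5/8·1/2 = 5/32; d_c = 5/8·7/4 = 35/32
d = 2·5/32 + 35/32 = 45/32
t_c = 7/4 > 0 ⇒ limit active, v_max = 5/8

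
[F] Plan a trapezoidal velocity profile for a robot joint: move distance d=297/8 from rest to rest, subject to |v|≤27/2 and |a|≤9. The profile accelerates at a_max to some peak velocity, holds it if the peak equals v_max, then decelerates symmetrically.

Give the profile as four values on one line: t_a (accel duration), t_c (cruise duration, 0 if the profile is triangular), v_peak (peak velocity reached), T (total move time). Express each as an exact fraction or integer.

v_max²/a_max = (27/2)²/9 = 81/4
297/8 ≥ 81/4 → trapezoidal
t_a = (27/2)/9 = 3/2; v_peak = 27/2
d_cruise = 297/8 − 81/4 = 135/8; t_c = (135/8)/(27/2) = 5/4
T = 2·3/2 + 5/4 = 17/4

t_a=3/2 t_c=5/4 v_peak=27/2 T=17/4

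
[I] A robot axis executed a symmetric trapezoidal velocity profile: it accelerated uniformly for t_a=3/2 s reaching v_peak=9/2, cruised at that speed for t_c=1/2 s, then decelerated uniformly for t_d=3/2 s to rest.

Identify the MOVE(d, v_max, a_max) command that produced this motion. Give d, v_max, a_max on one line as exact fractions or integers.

d=9 v_max=9/2 a_max=3

a_max = (9/2)/(3/2) = 3
d_a = ½·9/2·3/2 = 27/8; d_c = 9/2·1/2 = 9/4
d = 2·27/8 + 9/4 = 9
t_c = 1/2 > 0 so v_max = 9/2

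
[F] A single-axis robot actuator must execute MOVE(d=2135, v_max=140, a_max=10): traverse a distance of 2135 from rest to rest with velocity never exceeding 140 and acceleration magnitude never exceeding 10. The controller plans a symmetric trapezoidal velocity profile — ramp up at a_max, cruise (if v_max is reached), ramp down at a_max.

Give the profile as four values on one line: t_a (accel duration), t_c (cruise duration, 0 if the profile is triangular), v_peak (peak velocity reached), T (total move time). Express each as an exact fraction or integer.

vₘ²/aₘ = 140²/10 = 1960
2135 ≥ 1960 ⇒ cruise phase
t_a = 140/10 = 14; v_peak = 140
d_cruise = 2135 − 1960 = 175; t_c = 175/140 = 5/4
T = 2·14 + 5/4 = 117/4

t_a=14 t_c=5/4 v_peak=140 T=117/4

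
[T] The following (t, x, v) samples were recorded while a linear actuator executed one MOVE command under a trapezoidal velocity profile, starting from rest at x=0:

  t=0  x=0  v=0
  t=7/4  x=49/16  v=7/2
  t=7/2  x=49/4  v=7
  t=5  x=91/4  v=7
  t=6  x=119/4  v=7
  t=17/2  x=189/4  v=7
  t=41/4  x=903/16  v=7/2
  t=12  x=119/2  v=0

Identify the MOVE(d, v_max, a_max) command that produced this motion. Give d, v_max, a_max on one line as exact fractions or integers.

d=119/2 v_max=7 a_max=2

final state: t=12, x=119/2, v=0 → d = 119/2
a_max = (7/2−0)/(7/4−0) = 2
max v = 7 over t∈[7/2,17/2] → v_max = 7
check: 7·(7/2+5) = 119/2 ✓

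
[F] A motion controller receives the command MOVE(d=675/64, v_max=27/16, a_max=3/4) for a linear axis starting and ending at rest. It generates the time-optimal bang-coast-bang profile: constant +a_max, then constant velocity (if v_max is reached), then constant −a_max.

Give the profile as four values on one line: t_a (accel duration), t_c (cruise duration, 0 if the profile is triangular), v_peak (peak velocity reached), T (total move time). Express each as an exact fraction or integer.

t_a=9/4 t_c=4 v_peak=27/16 T=17/2

v_max²/a_max = (27/16)²/(3/4) = 243/64
675/64 ≥ 243/64 so v_max reached
t_a = (27/16)/(3/4) = 9/4; v_peak = 27/16
d_cruise = 675/64 − 243/64 = 27/4; t_c = (27/4)/(27/16) = 4
T = 2·9/4 + 4 = 17/2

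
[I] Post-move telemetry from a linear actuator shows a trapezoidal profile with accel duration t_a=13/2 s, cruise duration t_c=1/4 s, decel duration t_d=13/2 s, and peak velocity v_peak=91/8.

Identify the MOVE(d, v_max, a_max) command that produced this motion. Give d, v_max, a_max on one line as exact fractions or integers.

a_max = (91/8)/(13/2) = 7/4
d_a = ½·91/8·13/2 = 1183/32; d_c = 91/8·1/4 = 91/32
d = 2·1183/32 + 91/32 = 2457/32
t_c = 1/4 > 0 ⇒ limit active, v_max = 91/8

d=2457/32 v_max=91/8 a_max=7/4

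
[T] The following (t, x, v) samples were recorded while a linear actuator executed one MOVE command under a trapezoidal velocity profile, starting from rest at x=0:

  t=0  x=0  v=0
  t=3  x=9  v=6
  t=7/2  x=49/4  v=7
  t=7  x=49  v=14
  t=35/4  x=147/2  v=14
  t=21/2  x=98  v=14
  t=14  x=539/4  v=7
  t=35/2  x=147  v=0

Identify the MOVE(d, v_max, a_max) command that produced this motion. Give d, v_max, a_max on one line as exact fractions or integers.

d=147 v_max=14 a_max=2

final state: t=35/2, x=147, v=0 → d = 147
a_max = (6−0)/(3−0) = 2
max v = 14 over t∈[7,21/2] → v_max = 14
check: 14·(7+7/2) = 147 ✓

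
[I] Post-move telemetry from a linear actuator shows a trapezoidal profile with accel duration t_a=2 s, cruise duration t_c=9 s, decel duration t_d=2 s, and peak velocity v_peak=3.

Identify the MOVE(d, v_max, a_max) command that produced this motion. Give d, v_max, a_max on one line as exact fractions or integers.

d=33 v_max=3 a_max=3/2

a_max = 3/2
d_a = ½·3·2 = 3; d_c = 3·9 = 27
d = 2·3 + 27 = 33
t_c = 9 > 0 → v_max = v_peak = 3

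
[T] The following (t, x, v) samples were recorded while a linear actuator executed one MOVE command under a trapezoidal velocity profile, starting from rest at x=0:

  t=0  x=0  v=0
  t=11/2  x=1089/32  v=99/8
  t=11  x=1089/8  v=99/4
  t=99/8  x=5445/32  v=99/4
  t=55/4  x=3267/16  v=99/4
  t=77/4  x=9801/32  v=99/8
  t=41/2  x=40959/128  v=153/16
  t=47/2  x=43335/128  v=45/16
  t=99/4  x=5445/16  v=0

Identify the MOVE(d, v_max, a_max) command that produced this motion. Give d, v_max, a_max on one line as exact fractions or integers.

final state: t=99/4, x=5445/16, v=0 → d = 5445/16
a_max = (99/8−0)/(11/2−0) = 9/4
max v = 99/4 over t∈[11,55/4] → v_max = 99/4
check: 99/4·(11+11/4) = 5445/16 ✓

d=5445/16 v_max=99/4 a_max=9/4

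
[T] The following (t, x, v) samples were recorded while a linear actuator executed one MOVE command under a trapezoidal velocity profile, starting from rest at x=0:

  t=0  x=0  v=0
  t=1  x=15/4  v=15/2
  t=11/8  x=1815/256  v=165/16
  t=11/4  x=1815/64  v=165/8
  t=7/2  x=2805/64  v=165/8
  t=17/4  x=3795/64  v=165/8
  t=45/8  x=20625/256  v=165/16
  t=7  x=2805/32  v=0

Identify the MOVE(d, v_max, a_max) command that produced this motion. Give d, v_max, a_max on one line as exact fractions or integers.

d=2805/32 v_max=165/8 a_max=15/2

final state: t=7, x=2805/32, v=0 → d = 2805/32
a_max = (15/2−0)/(1−0) = 15/2
max v = 165/8 over t∈[11/4,17/4] → v_max = 165/8
check: 165/8·(11/4+3/2) = 2805/32 ✓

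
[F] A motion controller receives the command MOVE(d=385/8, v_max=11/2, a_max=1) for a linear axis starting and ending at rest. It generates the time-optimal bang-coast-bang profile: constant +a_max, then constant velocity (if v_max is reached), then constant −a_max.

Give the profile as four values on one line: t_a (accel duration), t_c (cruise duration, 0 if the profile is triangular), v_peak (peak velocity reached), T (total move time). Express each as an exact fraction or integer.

t_a=11/2 t_c=13/4 v_peak=11/2 T=57/4

vₘ²/aₘ = (11/2)²/1 = 121/4
385/8 ≥ 121/4 → trapezoidal
t_a = (11/2)/1 = 11/2; v_peak = 11/2
d_cruise = 385/8 − 121/4 = 143/8; t_c = (143/8)/(11/2) = 13/4
T = 2·11/2 + 13/4 = 57/4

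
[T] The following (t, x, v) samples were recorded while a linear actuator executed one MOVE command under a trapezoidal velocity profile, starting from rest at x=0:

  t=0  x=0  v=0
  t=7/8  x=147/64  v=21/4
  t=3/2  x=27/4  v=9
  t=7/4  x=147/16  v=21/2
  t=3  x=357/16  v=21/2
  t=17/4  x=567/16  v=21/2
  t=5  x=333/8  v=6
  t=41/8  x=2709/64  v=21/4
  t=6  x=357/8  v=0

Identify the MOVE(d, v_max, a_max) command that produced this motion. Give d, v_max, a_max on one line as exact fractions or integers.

final state: t=6, x=357/8, v=0 → d = 357/8
a_max = (21/4−0)/(7/8−0) = 6
max v = 21/2 over t∈[7/4,17/4] → v_max = 21/2
check: 21/2·(7/4+5/2) = 357/8 ✓

d=357/8 v_max=21/2 a_max=6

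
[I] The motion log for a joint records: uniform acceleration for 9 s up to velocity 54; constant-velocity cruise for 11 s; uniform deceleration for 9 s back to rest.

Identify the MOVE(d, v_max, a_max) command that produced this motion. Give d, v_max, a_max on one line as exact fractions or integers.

a_max = 54/9 = 6
d_a = ½·54·9 = 243; d_c = 54·11 = 594
d = 2·243 + 594 = 1080
t_c = 11 > 0 → v_max = v_peak = 54

d=1080 v_max=54 a_max=6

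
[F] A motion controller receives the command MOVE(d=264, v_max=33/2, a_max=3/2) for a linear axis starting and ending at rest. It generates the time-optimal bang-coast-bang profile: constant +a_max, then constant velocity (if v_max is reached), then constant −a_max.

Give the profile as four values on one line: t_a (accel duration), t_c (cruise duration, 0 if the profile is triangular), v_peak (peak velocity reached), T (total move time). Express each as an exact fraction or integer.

vₘ²/aₘ = (33/2)²/(3/2) = 363/2
264 ≥ 363/2 so v_max reached
t_a = (33/2)/(3/2) = 11; v_peak = 33/2
d_cruise = 264 − 363/2 = 165/2; t_c = (165/2)/(33/2) = 5
T = 2·11 + 5 = 27

t_a=11 t_c=5 v_peak=33/2 T=27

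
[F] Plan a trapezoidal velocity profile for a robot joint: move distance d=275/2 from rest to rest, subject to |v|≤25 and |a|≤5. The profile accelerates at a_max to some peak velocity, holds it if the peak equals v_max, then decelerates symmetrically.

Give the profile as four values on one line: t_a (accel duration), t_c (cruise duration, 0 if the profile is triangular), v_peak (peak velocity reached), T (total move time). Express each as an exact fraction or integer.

v_max²/a_max = 25²/5 = 125
275/2 ≥ 125 → trapezoidal
t_a = 25/5 = 5; v_peak = 25
d_cruise = 275/2 − 125 = 25/2; t_c = (25/2)/25 = 1/2
T = 2·5 + 1/2 = 21/2

t_a=5 t_c=1/2 v_peak=25 T=21/2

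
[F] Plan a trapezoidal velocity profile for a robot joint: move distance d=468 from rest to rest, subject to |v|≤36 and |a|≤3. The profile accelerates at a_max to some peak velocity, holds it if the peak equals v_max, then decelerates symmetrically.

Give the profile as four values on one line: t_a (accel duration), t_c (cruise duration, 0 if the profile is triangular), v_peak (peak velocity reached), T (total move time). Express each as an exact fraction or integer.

t_a=12 t_c=1 v_peak=36 T=25

vₘ²/aₘ = 36²/3 = 432
468 ≥ 432 → trapezoidal
t_a = 36/3 = 12; v_peak = 36
d_cruise = 468 − 432 = 36; t_c = 36/36 = 1
T = 2·12 + 1 = 25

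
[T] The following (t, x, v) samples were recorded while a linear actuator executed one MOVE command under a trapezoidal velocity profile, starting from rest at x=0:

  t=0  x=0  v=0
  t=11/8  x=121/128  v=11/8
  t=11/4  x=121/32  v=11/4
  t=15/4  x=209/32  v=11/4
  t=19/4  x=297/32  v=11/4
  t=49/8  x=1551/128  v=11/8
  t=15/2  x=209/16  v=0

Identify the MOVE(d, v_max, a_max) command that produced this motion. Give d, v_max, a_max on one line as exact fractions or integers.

final state: t=15/2, x=209/16, v=0 → d = 209/16
a_max = (11/8−0)/(11/8−0) = 1
max v = 11/4 over t∈[11/4,19/4] → v_max = 11/4
check: 11/4·(11/4+2) = 209/16 ✓

d=209/16 v_max=11/4 a_max=1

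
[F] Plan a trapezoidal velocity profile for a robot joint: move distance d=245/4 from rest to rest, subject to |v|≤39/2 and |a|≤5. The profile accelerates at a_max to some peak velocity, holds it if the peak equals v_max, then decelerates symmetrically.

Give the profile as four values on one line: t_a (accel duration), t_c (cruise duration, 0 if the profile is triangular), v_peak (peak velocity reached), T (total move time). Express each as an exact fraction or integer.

t_a=7/2 t_c=0 v_peak=35/2 T=7

v_max²/a_max = (39/2)²/5 = 1521/20
245/4 < 1521/20 ⇒ no cruise
v_peak = √(245/4·5) = √(1225/4) = 35/2
t_a = (35/2)/5 = 7/2; t_c = 0
T = 2·7/2 = 7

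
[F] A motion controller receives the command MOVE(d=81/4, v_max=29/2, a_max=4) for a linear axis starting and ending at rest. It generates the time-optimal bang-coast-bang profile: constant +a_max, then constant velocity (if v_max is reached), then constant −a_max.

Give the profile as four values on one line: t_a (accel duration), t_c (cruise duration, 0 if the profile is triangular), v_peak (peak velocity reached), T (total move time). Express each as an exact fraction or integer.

t_a=9/4 t_c=0 v_peak=9 T=9/2

vₘ²/aₘ = (29/2)²/4 = 841/16
81/4 < 841/16 so t_c = 0
v_peak = √(81/4·4) = √81 = 9
t_a = 9/4; t_c = 0
T = 2·9/4 = 9/2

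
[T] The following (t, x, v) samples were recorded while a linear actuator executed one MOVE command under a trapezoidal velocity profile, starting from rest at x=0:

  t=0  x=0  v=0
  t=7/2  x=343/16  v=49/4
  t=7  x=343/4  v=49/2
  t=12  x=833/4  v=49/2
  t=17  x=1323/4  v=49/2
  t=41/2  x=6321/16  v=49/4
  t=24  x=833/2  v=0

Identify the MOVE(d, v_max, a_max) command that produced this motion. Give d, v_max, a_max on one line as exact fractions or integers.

d=833/2 v_max=49/2 a_max=7/2

final state: t=24, x=833/2, v=0 → d = 833/2
a_max = (49/4−0)/(7/2−0) = 7/2
max v = 49/2 over t∈[7,17] → v_max = 49/2
check: 49/2·(7+10) = 833/2 ✓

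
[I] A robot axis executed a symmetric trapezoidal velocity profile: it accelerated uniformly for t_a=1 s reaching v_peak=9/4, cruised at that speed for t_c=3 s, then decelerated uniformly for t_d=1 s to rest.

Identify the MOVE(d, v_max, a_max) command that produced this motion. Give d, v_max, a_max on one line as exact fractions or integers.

a_max = (9/4)/1 = 9/4
d_a = ½·9/4·1 = 9/8; d_c = 9/4·3 = 27/4
d = 2·9/8 + 27/4 = 9
t_c = 3 > 0 ⇒ limit active, v_max = 9/4

d=9 v_max=9/4 a_max=9/4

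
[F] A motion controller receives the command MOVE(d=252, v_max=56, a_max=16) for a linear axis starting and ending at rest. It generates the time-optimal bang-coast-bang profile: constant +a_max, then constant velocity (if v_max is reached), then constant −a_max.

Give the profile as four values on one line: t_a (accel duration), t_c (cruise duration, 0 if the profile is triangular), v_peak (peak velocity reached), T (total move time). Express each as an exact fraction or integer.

t_a=7/2 t_c=1 v_peak=56 T=8

v_max²/a_max = 56²/16 = 196
252 ≥ 196 so v_max reached
t_a = 56/16 = 7/2; v_peak = 56
d_cruise = 252 − 196 = 56; t_c = 56/56 = 1
T = 2·7/2 + 1 = 8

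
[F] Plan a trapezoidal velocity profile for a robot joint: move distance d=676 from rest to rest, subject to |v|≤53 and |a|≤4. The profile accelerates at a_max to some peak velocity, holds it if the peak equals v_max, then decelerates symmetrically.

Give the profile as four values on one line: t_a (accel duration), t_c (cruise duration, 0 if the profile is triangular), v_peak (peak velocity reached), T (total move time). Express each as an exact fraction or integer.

t_a=13 t_c=0 v_peak=52 T=26

vₘ²/aₘ = 53²/4 = 2809/4
676 < 2809/4 → triangular
v_peak = √(676·4) = √2704 = 52
t_a = 52/4 = 13; t_c = 0
T = 2·13 = 26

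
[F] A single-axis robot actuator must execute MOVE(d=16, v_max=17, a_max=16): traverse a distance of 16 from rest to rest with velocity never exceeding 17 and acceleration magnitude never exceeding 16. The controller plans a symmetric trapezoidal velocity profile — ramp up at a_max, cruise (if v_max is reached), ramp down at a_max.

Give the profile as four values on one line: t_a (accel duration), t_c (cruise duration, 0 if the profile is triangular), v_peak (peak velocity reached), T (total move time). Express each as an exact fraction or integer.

t_a=1 t_c=0 v_peak=16 T=2

v_max²/a_max = 17²/16 = 289/16
16 < 289/16 → triangular
v_peak = √(16·16) = √256 = 16
t_a = 16/16 = 1; t_c = 0
T = 2·1 = 2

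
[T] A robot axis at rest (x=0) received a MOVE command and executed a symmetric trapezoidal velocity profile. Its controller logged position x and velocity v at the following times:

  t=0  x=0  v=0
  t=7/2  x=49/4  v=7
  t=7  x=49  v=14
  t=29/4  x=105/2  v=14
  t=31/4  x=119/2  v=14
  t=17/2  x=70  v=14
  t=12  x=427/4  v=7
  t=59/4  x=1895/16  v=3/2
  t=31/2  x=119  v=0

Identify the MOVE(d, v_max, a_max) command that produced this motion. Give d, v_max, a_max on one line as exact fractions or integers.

d=119 v_max=14 a_max=2

final state: t=31/2, x=119, v=0 → d = 119
a_max = (7−0)/(7/2−0) = 2
max v = 14 over t∈[7,17/2] → v_max = 14
check: 14·(7+3/2) = 119 ✓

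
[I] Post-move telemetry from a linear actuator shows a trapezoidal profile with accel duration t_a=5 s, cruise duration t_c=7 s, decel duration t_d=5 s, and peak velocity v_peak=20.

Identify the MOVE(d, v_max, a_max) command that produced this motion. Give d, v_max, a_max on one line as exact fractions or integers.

a_max = 20/5 = 4
d_a = ½·20·5 = 50; d_c = 20·7 = 140
d = 2·50 + 140 = 240
t_c = 7 > 0 ⇒ limit active, v_max = 20

d=240 v_max=20 a_max=4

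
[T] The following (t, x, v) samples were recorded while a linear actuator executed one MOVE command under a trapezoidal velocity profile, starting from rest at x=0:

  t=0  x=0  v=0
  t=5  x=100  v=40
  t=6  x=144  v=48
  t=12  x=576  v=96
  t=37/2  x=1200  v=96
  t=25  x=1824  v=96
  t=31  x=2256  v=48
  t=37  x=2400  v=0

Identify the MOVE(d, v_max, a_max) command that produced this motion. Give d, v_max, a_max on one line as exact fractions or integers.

d=2400 v_max=96 a_max=8

final state: t=37, x=2400, v=0 → d = 2400
a_max = (40−0)/(5−0) = 8
max v = 96 over t∈[12,25] → v_max = 96
check: 96·(12+13) = 2400 ✓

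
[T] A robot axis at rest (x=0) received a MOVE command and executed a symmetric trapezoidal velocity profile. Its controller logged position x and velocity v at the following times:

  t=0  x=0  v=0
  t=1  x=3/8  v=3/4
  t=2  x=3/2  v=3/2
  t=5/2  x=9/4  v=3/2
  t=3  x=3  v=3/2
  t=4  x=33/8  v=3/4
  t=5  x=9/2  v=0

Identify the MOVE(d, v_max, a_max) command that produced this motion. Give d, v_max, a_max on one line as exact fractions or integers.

d=9/2 v_max=3/2 a_max=3/4

final state: t=5, x=9/2, v=0 → d = 9/2
a_max = (3/4−0)/(1−0) = 3/4
max v = 3/2 over t∈[2,3] → v_max = 3/2
check: 3/2·(2+1) = 9/2 ✓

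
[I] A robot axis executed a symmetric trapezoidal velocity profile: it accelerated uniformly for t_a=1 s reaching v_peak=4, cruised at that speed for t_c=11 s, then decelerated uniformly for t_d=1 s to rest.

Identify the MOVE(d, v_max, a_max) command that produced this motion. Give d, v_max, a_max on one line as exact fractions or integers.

d=48 v_max=4 a_max=4

a_max = 4/1 = 4
d_a = ½·4·1 = 2; d_c = 4·11 = 44
d = 2·2 + 44 = 48
t_c = 11 > 0 → v_max = v_peak = 4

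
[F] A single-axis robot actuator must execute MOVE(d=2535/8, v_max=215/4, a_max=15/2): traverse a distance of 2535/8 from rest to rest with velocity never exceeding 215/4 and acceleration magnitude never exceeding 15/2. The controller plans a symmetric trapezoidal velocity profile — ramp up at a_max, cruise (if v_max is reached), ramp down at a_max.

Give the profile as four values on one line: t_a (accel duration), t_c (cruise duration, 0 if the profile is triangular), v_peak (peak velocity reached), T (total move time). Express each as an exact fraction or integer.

vₘ²/aₘ = (215/4)²/(15/2) = 9245/24
2535/8 < 9245/24 → triangular
v_peak = √(2535/8·15/2) = √(38025/16) = 195/4
t_a = (195/4)/(15/2) = 13/2; t_c = 0
T = 2·13/2 = 13

t_a=13/2 t_c=0 v_peak=195/4 T=13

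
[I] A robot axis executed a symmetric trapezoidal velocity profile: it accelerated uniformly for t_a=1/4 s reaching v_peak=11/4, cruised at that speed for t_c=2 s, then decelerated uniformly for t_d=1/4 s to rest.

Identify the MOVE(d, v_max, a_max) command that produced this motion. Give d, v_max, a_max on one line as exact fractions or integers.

a_max = (11/4)/(1/4) = 11
d_a = ½·11/4·1/4 = 11/32; d_c = 11/4·2 = 11/2
d = 2·11/32 + 11/2 = 99/16
t_c = 2 > 0 ⇒ limit active, v_max = 11/4

d=99/16 v_max=11/4 a_max=11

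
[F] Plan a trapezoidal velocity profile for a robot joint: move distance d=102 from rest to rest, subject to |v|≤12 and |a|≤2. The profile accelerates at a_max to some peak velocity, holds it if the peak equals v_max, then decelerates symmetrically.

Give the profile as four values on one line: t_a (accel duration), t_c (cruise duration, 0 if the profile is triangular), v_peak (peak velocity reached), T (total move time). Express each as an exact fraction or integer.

t_a=6 t_c=5/2 v_peak=12 T=29/2

v_max²/a_max = 12²/2 = 72
102 ≥ 72 ⇒ cruise phase
t_a = 12/2 = 6; v_peak = 12
d_cruise = 102 − 72 = 30; t_c = 30/12 = 5/2
T = 2·6 + 5/2 = 29/2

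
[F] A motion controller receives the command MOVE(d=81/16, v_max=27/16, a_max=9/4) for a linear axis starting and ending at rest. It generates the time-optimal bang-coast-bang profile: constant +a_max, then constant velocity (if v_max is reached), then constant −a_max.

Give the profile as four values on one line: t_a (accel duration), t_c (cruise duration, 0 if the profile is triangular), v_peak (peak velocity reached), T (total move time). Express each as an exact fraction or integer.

(v_max)²/a_max = (27/16)²/(9/4) = 81/64
81/16 ≥ 81/64 ⇒ cruise phase
t_a = (27/16)/(9/4) = 3/4; v_peak = 27/16
d_cruise = 81/16 − 81/64 = 243/64; t_c = (243/64)/(27/16) = 9/4
T = 2·3/4 + 9/4 = 15/4

t_a=3/4 t_c=9/4 v_peak=27/16 T=15/4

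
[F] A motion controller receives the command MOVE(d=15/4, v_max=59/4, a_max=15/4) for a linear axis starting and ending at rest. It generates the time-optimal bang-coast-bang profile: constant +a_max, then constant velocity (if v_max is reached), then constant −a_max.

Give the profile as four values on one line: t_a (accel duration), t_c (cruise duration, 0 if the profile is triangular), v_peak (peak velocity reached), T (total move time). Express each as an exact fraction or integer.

(v_max)²/a_max = (59/4)²/(15/4) = 3481/60
15/4 < 3481/60 → triangular
v_peak = √(15/4·15/4) = √(225/16) = 15/4
t_a = (15/4)/(15/4) = 1; t_c = 0
T = 2·1 = 2

t_a=1 t_c=0 v_peak=15/4 T=2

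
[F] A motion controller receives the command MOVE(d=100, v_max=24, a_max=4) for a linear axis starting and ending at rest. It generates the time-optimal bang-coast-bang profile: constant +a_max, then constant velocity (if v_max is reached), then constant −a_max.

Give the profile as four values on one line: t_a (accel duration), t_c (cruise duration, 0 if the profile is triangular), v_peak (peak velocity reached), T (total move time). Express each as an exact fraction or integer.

t_a=5 t_c=0 v_peak=20 T=10

vₘ²/aₘ = 24²/4 = 144
100 < 144 so t_c = 0
v_peak = √(100·4) = √400 = 20
t_a = 20/4 = 5; t_c = 0
T = 2·5 = 10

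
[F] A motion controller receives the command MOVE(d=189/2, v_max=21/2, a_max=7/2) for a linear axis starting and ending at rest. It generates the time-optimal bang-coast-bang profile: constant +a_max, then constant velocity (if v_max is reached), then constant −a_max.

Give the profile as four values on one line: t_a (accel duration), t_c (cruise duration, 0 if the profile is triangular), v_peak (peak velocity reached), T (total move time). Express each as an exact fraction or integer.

v_max²/a_max = (21/2)²/(7/2) = 63/2
189/2 ≥ 63/2 ⇒ cruise phase
t_a = (21/2)/(7/2) = 3; v_peak = 21/2
d_cruise = 189/2 − 63/2 = 63; t_c = 63/(21/2) = 6
T = 2·3 + 6 = 12

t_a=3 t_c=6 v_peak=21/2 T=12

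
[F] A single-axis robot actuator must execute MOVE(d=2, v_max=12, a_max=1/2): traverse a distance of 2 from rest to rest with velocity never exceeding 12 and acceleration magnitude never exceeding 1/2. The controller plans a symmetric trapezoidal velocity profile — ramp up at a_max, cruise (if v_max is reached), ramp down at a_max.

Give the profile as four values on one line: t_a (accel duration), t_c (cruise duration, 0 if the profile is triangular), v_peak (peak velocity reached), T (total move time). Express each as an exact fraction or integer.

t_a=2 t_c=0 v_peak=1 T=4

vₘ²/aₘ = 12²/(1/2) = 288
2 < 288 ⇒ no cruise
v_peak = √(2·1/2) = √1 = 1
t_a = 1/(1/2) = 2; t_c = 0
T = 2·2 = 4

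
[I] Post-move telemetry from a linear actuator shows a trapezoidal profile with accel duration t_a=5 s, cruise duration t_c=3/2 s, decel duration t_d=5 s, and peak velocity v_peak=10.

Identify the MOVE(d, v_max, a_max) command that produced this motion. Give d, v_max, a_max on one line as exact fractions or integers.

a_max = 10/5 = 2
d_a = ½·10·5 = 25; d_c = 10·3/2 = 15
d = 2·25 + 15 = 65
t_c = 3/2 > 0 so v_max = 10

d=65 v_max=10 a_max=2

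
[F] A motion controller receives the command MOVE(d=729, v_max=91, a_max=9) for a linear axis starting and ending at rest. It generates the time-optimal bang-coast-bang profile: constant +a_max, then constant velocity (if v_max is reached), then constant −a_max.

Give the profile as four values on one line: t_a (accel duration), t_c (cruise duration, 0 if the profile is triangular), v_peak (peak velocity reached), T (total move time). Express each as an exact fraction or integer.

vₘ²/aₘ = 91²/9 = 8281/9
729 < 8281/9 → triangular
v_peak = √(729·9) = √6561 = 81
t_a = 81/9 = 9; t_c = 0
T = 2·9 = 18

t_a=9 t_c=0 v_peak=81 T=18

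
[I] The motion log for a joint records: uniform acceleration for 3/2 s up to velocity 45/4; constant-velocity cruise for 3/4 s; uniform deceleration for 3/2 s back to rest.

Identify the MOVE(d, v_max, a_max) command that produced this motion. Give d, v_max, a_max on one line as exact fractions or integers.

a_max = (45/4)/(3/2) = 15/2
d_a = ½·45/4·3/2 = 135/16; d_c = 45/4·3/4 = 135/16
d = 2·135/16 + 135/16 = 405/16
t_c = 3/4 > 0 ⇒ limit active, v_max = 45/4

d=405/16 v_max=45/4 a_max=15/2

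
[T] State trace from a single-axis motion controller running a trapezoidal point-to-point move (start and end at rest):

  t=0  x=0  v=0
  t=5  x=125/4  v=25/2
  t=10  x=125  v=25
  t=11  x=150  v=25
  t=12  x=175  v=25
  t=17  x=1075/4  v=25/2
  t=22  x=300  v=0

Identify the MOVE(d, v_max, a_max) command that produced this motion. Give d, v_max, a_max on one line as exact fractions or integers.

final state: t=22, x=300, v=0 → d = 300
a_max = (25/2−0)/(5−0) = 5/2
max v = 25 over t∈[10,12] → v_max = 25
check: 25·(10+2) = 300 ✓

d=300 v_max=25 a_max=5/2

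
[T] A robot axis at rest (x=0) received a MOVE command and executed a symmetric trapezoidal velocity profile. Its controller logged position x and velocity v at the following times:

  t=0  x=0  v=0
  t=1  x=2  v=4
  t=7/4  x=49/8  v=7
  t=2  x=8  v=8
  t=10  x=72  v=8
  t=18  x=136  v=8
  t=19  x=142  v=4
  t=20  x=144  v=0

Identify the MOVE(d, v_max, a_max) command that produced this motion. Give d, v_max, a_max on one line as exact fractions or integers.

final state: t=20, x=144, v=0 → d = 144
a_max = (4−0)/(1−0) = 4
max v = 8 over t∈[2,18] → v_max = 8
check: 8·(2+16) = 144 ✓

d=144 v_max=8 a_max=4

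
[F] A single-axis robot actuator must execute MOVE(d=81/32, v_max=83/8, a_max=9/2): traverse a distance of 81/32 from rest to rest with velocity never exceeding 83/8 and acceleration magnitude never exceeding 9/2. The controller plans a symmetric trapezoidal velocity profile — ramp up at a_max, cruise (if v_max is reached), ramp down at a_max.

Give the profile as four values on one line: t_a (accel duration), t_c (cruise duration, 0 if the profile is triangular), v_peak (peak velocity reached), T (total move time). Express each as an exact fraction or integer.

vₘ²/aₘ = (83/8)²/(9/2) = 6889/288
81/32 < 6889/288 ⇒ no cruise
v_peak = √(81/32·9/2) = √(729/64) = 27/8
t_a = (27/8)/(9/2) = 3/4; t_c = 0
T = 2·3/4 = 3/2

t_a=3/4 t_c=0 v_peak=27/8 T=3/2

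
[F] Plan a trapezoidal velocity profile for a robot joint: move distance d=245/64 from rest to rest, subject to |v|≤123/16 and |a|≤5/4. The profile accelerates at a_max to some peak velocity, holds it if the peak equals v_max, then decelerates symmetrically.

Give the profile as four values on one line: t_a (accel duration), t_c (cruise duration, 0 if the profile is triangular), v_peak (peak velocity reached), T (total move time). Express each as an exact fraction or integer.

t_a=7/4 t_c=0 v_peak=35/16 T=7/2

v_max²/a_max = (123/16)²/(5/4) = 15129/320
245/64 < 15129/320 so t_c = 0
v_peak = √(245/64·5/4) = √(1225/256) = 35/16
t_a = (35/16)/(5/4) = 7/4; t_c = 0
T = 2·7/4 = 7/2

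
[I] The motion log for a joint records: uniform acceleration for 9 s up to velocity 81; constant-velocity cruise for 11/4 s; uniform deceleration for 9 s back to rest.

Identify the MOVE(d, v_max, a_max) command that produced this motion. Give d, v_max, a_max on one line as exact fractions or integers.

a_max = 81/9 = 9
d_a = ½·81·9 = 729/2; d_c = 81·11/4 = 891/4
d = 2·729/2 + 891/4 = 3807/4
t_c = 11/4 > 0 → v_max = v_peak = 81

d=3807/4 v_max=81 a_max=9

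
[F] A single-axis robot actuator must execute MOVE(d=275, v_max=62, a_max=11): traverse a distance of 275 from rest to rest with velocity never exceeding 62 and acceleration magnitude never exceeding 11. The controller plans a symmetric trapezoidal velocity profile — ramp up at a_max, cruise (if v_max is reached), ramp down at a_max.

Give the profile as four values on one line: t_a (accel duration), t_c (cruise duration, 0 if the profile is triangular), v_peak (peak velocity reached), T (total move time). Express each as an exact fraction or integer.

(v_max)²/a_max = 62²/11 = 3844/11
275 < 3844/11 → triangular
v_peak = √(275·11) = √3025 = 55
t_a = 55/11 = 5; t_c = 0
T = 2·5 = 10

t_a=5 t_c=0 v_peak=55 T=10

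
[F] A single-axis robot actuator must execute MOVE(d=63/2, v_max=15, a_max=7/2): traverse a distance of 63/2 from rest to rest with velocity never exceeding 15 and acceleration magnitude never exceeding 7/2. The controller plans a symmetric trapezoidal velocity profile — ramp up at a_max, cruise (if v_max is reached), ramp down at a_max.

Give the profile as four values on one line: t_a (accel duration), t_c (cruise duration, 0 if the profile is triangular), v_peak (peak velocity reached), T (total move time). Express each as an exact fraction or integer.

v_max²/a_max = 15²/(7/2) = 450/7
63/2 < 450/7 → triangular
v_peak = √(63/2·7/2) = √(441/4) = 21/2
t_a = (21/2)/(7/2) = 3; t_c = 0
T = 2·3 = 6

t_a=3 t_c=0 v_peak=21/2 T=6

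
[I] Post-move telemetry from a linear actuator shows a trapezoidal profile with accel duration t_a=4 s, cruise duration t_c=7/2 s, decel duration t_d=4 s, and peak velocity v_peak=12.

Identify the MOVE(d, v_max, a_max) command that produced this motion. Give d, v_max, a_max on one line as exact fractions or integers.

d=90 v_max=12 a_max=3

a_max = 12/4 = 3
d_a = ½·12·4 = 24; d_c = 12·7/2 = 42
d = 2·24 + 42 = 90
t_c = 7/2 > 0 so v_max = 12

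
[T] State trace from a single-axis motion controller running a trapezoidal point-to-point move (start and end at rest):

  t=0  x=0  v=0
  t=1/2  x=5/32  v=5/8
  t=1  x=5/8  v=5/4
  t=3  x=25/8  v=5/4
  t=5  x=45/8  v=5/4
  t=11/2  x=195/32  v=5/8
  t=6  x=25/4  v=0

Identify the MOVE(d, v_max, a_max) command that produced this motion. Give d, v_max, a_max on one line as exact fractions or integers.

d=25/4 v_max=5/4 a_max=5/4

final state: t=6, x=25/4, v=0 → d = 25/4
a_max = (5/8−0)/(1/2−0) = 5/4
max v = 5/4 over t∈[1,5] → v_max = 5/4
check: 5/4·(1+4) = 25/4 ✓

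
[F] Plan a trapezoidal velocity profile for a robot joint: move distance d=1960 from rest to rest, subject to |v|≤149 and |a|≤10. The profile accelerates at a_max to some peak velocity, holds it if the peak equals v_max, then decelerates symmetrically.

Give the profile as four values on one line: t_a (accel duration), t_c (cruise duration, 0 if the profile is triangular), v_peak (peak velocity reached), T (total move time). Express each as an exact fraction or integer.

t_a=14 t_c=0 v_peak=140 T=28

(v_max)²/a_max = 149²/10 = 22201/10
1960 < 22201/10 → triangular
v_peak = √(1960·10) = √19600 = 140
t_a = 140/10 = 14; t_c = 0
T = 2·14 = 28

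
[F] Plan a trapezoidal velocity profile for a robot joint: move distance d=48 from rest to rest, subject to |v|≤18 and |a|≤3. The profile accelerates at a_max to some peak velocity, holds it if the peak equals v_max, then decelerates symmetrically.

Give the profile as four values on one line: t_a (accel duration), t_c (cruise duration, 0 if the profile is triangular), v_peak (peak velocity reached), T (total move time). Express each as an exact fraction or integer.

t_a=4 t_c=0 v_peak=12 T=8

vₘ²/aₘ = 18²/3 = 108
48 < 108 so t_c = 0
v_peak = √(48·3) = √144 = 12
t_a = 12/3 = 4; t_c = 0
T = 2·4 = 8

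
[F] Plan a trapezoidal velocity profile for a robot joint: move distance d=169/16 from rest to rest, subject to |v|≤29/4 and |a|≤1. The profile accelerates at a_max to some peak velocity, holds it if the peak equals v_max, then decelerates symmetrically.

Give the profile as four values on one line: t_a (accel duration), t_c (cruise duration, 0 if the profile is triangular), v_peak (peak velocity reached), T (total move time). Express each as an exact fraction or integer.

vₘ²/aₘ = (29/4)²/1 = 841/16
169/16 < 841/16 ⇒ no cruise
v_peak = √(169/16·1) = √(169/16) = 13/4
t_a = (13/4)/1 = 13/4; t_c = 0
T = 2·13/4 = 13/2

t_a=13/4 t_c=0 v_peak=13/4 T=13/2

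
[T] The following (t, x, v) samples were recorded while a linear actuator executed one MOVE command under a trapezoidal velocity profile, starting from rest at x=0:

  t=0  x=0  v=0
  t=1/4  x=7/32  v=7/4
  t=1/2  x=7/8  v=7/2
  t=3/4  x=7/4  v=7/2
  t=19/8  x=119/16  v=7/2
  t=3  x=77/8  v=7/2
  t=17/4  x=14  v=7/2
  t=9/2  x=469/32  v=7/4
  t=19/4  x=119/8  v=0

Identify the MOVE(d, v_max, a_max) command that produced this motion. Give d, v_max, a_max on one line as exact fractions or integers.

d=119/8 v_max=7/2 a_max=7

final state: t=19/4, x=119/8, v=0 → d = 119/8
a_max = (7/4−0)/(1/4−0) = 7
max v = 7/2 over t∈[1/2,17/4] → v_max = 7/2
check: 7/2·(1/2+15/4) = 119/8 ✓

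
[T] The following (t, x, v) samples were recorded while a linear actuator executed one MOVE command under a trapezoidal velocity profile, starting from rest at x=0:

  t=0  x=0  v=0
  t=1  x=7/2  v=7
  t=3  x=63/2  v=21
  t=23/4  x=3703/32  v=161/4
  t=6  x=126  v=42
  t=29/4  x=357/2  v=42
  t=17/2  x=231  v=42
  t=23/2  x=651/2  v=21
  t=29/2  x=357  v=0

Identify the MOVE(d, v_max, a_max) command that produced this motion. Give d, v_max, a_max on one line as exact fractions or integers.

d=357 v_max=42 a_max=7

final state: t=29/2, x=357, v=0 → d = 357
a_max = (7−0)/(1−0) = 7
max v = 42 over t∈[6,17/2] → v_max = 42
check: 42·(6+5/2) = 357 ✓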